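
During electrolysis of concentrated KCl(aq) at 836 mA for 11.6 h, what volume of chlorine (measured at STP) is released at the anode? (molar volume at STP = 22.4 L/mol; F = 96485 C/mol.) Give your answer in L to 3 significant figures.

4.05 L

Q = It = 0.836 × 41760 = 34910 C
Moles of electrons = 34910 / 96485 = 0.3618 mol
2Cl⁻ → Cl₂ + 2e⁻, so n(Cl₂) = 0.3618 / 2 = 0.1809 mol
V = 0.1809 × 22.4 = 4.052 L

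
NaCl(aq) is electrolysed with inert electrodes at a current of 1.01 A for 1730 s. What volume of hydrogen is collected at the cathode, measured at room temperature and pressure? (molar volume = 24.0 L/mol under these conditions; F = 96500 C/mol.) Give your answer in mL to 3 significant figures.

Q = It = 1.01 × 1730 = 1747 C
n(e⁻) = 1747 / 96500 = 0.01810 mol
2H⁺ + 2e⁻ → H₂, so n(H₂) = 0.01810 / 2 = 0.009050 mol
V = 0.009050 × 24.0 = 0.2172 L
= 217 mL

217 mL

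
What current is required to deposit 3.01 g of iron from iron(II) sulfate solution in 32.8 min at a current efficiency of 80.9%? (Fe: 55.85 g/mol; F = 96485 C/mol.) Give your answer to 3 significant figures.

n(Fe) = 3.01 / 55.85 = 0.05389 mol
Fe²⁺ + 2e⁻ → Fe, so n(e⁻) = 2 × 0.05389 = 0.1078 mol
Q = 0.1078 × 96485 / 0.809 = 12860 C
I = Q / t = 12860 / 1968 s = 6.53 A

6.53 A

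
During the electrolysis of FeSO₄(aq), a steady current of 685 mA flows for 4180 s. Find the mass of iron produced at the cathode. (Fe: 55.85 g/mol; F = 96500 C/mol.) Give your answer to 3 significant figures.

0.829 g

Q = 0.685 A × 4180 s = 2863 C
Moles of electrons = 2863 / 96500 = 0.02967 mol
Fe²⁺ + 2e⁻ → Fe, so n(Fe) = 0.02967 / 2 = 0.01484 mol
m = 0.01484 × 55.85 = 0.829 g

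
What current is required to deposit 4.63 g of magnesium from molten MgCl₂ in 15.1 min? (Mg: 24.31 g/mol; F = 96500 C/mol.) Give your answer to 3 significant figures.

40.6 A

n(Mg) = 4.63 / 24.31 = 0.1905 mol
Mg²⁺ + 2e⁻ → Mg, so n(e⁻) = 2 × 0.1905 = 0.3810 mol
Q = 0.3810 × 96500 = 36770 C
I = Q / t = 36770 / 906 s = 40.6 A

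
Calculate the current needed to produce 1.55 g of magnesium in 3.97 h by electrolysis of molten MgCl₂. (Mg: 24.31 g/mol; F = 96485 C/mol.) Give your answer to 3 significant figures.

n(Mg) = 1.55 / 24.31 = 0.06376 mol
Mg²⁺ + 2e⁻ → Mg, so n(e⁻) = 2 × 0.06376 = 0.1275 mol
Q = 0.1275 × 96485 = 12300 C
I = Q / t = 12300 / 14292 s = 0.861 A

0.861 A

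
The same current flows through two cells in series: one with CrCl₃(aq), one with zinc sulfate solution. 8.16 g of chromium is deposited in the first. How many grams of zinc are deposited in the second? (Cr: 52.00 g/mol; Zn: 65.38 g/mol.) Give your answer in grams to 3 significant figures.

n(Cr) = 8.16 / 52.00 = 0.1569 mol
Cr³⁺ + 3e⁻ → Cr, so n(e⁻) = 3 × 0.1569 = 0.4707 mol
The cells are in series, so the same charge (and hence the same n(e⁻) = 0.4707 mol) passes through both.
Zn²⁺ + 2e⁻ → Zn, so n(Zn) = 0.4707 / 2 = 0.2354 mol
m(Zn) = 0.2354 × 65.38 = 15.4 g

15.4 g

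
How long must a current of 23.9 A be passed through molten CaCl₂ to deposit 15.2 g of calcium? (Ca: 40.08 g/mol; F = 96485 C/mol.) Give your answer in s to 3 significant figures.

3060 s

n(Ca) = 15.2 / 40.08 = 0.3792 mol
Ca²⁺ + 2e⁻ → Ca, so n(e⁻) = 2 × 0.3792 = 0.7584 mol
Q = 0.7584 × 96485 = 73170 C
t = Q / I = 73170 / 23.9 = 3062 s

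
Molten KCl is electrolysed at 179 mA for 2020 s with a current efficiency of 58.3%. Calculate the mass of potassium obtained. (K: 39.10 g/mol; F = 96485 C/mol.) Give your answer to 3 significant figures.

Q = 0.179 × 2020 = 361.6 C
n(e⁻) = 361.6 / 96485 = 0.003748 mol
K⁺ + e⁻ → K, so theoretical m(K) = 0.003748 × 39.10 = 0.1465 g
Actual mass = 58.3% × 0.1465 = 0.0854 g

0.0854 g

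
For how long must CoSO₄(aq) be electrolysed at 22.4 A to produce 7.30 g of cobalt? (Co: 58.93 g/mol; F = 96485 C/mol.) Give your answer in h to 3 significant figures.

n(Co) = 7.30 / 58.93 = 0.1239 mol
Co²⁺ + 2e⁻ → Co, so n(e⁻) = 2 × 0.1239 = 0.2478 mol
Q = 0.2478 × 96485 = 23910 C
t = Q / I = 23910 / 22.4 = 1067 s = 0.296 h

0.296 h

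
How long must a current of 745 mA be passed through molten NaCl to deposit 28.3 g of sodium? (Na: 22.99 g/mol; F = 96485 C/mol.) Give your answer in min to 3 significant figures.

n(Na) = 28.3 / 22.99 = 1.231 mol
Na⁺ + e⁻ → Na, so n(e⁻) = 1.231 mol
Q = 1.231 × 96485 = 1.188×10^5 C
t = Q / I = 1.188×10^5 / 0.745 = 1.595×10^5 s = 2660 min

2660 min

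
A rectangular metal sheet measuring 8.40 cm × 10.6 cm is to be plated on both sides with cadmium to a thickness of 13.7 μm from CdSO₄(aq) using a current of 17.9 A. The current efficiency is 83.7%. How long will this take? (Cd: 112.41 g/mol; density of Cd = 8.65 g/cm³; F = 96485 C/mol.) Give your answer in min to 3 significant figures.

Plated area = 2 × 8.40 × 10.6 = 178.1 cm²
Volume = 178.1 × 13.7×10⁻⁴ cm = 0.2440 cm³
m(Cd) = 0.2440 × 8.65 = 2.111 g
n(Cd) = 2.111 / 112.41 = 0.01878 mol; n(e⁻) = 2 × 0.01878 = 0.03756 mol
Q = 0.03756 × 96485 / 0.837 = 4330 C
t = 4330 / 17.9 = 241.9 s = 4.03 min

4.03 min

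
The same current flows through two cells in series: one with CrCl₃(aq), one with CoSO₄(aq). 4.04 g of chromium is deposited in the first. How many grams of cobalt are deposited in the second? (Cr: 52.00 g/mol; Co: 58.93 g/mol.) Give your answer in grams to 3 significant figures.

6.87 g

n(Cr) = 4.04 / 52.00 = 0.07769 mol
Cr³⁺ + 3e⁻ → Cr, so n(e⁻) = 3 × 0.07769 = 0.2331 mol
The cells are in series, so the same charge (and hence the same n(e⁻) = 0.2331 mol) passes through both.
Co²⁺ + 2e⁻ → Co, so n(Co) = 0.2331 / 2 = 0.1166 mol
m(Co) = 0.1166 × 58.93 = 6.87 g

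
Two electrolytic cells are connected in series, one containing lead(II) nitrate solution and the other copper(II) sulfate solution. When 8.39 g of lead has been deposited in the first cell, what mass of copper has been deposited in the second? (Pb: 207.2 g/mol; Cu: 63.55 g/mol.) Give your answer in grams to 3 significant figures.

2.57 g

n(Pb) = 8.39 / 207.2 = 0.04049 mol
Pb²⁺ + 2e⁻ → Pb, so n(e⁻) = 2 × 0.04049 = 0.08098 mol
Same current for the same time ⇒ same n(e⁻) = 0.08098 mol in both cells.
Cu²⁺ + 2e⁻ → Cu, so n(Cu) = 0.08098 / 2 = 0.04049 mol
m(Cu) = 0.04049 × 63.55 = 2.57 g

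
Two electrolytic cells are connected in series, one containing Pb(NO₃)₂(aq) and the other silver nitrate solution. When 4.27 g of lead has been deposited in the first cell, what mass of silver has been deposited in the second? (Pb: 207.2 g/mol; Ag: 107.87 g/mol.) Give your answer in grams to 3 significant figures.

n(Pb) = 4.27 / 207.2 = 0.02061 mol
Pb²⁺ + 2e⁻ → Pb, so n(e⁻) = 2 × 0.02061 = 0.04122 mol
In series, the same 0.04122 mol of electrons flows through the second cell.
Ag⁺ + e⁻ → Ag, so n(Ag) = 0.04122 mol
m(Ag) = 0.04122 × 107.87 = 4.45 g

4.45 g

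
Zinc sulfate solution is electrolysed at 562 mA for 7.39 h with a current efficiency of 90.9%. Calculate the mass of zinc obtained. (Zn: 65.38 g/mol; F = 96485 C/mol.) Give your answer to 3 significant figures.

4.60 g

Q = 0.562 × 26604 = 14950 C
n(e⁻) = 14950 / 96485 = 0.1549 mol
Zn²⁺ + 2e⁻ → Zn, so theoretical m(Zn) = 0.07745 × 65.38 = 5.064 g
Actual mass = 90.9% × 5.064 = 4.60 g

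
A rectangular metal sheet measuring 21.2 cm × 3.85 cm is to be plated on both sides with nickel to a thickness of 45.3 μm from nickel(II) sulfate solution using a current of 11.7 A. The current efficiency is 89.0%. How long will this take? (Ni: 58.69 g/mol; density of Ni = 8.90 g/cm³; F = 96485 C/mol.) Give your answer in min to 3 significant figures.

34.6 min

Plated area = 2 × 21.2 × 3.85 = 163.2 cm²
Volume = 163.2 × 45.3×10⁻⁴ cm = 0.7393 cm³
m(Ni) = 0.7393 × 8.90 = 6.580 g
n(Ni) = 6.580 / 58.69 = 0.1121 mol; n(e⁻) = 2 × 0.1121 = 0.2242 mol
Q = 0.2242 × 96485 / 0.890 = 24310 C
t = 24310 / 11.7 = 2078 s = 34.6 min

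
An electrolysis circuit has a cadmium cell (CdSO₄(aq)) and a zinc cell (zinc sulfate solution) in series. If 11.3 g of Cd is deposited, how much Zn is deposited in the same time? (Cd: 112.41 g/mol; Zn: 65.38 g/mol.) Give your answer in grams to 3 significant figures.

n(Cd) = 11.3 / 112.41 = 0.1005 mol
Cd²⁺ + 2e⁻ → Cd, so n(e⁻) = 2 × 0.1005 = 0.2010 mol
In series, the same 0.2010 mol of electrons flows through the second cell.
Zn²⁺ + 2e⁻ → Zn, so n(Zn) = 0.2010 / 2 = 0.1005 mol
m(Zn) = 0.1005 × 65.38 = 6.57 g

6.57 g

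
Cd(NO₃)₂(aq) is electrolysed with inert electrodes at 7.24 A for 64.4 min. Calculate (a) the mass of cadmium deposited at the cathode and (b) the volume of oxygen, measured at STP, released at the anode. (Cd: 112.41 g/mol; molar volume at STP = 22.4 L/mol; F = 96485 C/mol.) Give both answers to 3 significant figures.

Q = 7.24 × 3864 = 27980 C; n(e⁻) = 27980 / 96485 = 0.2900 mol
Cathode: Cd²⁺ + 2e⁻ → Cd → n(Cd) = 0.2900/2 = 0.1450 mol → 16.3 g
Anode: 2H₂O → O₂ + 4H⁺ + 4e⁻ → n(O₂) = 0.2900/4 = 0.07250 mol → 1.62 L

16.3 g Cd; 1.62 L O₂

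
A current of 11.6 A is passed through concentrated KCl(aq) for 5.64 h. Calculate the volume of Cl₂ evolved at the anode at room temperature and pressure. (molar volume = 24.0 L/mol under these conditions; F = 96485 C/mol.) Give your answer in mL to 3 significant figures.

29300 mL

Q = 11.6 A × 20304 s = 2.355×10^5 C
n(e⁻) = Q/F = 2.355×10^5/96485 = 2.441 mol
2Cl⁻ → Cl₂ + 2e⁻, so n(Cl₂) = 2.441 / 2 = 1.221 mol
V = 1.221 × 24.0 = 29.30 L
= 29300 mL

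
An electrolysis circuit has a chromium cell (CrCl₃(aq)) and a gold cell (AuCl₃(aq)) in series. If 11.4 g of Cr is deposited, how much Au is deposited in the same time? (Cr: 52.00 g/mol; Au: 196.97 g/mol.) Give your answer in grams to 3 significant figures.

43.2 g

n(Cr) = 11.4 / 52.00 = 0.2192 mol
Cr³⁺ + 3e⁻ → Cr, so n(e⁻) = 3 × 0.2192 = 0.6576 mol
The cells are in series, so the same charge (and hence the same n(e⁻) = 0.6576 mol) passes through both.
Au³⁺ + 3e⁻ → Au, so n(Au) = 0.6576 / 3 = 0.2192 mol
m(Au) = 0.2192 × 196.97 = 43.2 g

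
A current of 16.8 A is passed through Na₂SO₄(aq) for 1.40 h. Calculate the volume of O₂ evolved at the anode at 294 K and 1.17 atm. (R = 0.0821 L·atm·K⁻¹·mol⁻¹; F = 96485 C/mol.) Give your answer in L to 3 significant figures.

Q = It = 16.8 × 5040 = 84670 C
n(e⁻) = 84670 / 96485 = 0.8775 mol
2H₂O → O₂ + 4H⁺ + 4e⁻, so n(O₂) = 0.8775 / 4 = 0.2194 mol
V = nRT/P = 0.2194 × 0.0821 × 294 / 1.17 = 4.526 L

4.53 L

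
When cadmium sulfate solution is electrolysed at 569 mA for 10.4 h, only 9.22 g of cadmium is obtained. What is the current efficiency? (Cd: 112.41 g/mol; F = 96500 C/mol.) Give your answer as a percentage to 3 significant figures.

Q = 0.569 × 37440 = 21300 C
n(e⁻) = 21300 / 96500 = 0.2207 mol
Cd²⁺ + 2e⁻ → Cd, so theoretical n(Cd) = 0.1104 mol → 12.41 g
Efficiency = 9.22 / 12.41 = 0.7429 = 74.3%

74.3%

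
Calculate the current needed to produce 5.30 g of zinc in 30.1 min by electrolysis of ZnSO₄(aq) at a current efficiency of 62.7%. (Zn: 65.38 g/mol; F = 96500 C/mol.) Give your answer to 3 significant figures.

13.8 A

n(Zn) = 5.30 / 65.38 = 0.08106 mol
Zn²⁺ + 2e⁻ → Zn, so n(e⁻) = 2 × 0.08106 = 0.1621 mol
Q = 0.1621 × 96500 / 0.627 = 24950 C
I = Q / t = 24950 / 1806 s = 13.8 A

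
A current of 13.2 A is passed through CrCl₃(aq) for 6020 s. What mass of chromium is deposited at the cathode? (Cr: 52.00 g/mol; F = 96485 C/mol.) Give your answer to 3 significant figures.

Q = 13.2 A × 6020 s = 79460 C
Moles of electrons = 79460 / 96485 = 0.8235 mol
Cr³⁺ + 3e⁻ → Cr, so n(Cr) = 0.8235 / 3 = 0.2745 mol
m = 0.2745 × 52.00 = 14.3 g

14.3 g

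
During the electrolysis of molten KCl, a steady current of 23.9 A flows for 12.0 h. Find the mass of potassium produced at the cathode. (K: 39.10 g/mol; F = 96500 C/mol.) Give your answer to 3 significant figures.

418 g

Q = It = 23.9 × 43200 = 1.032×10^6 C
Moles of electrons = 1.032×10^6 / 96500 = 10.69 mol
K⁺ + e⁻ → K, so n(K) = 10.69 mol
m = 10.69 × 39.10 = 418 g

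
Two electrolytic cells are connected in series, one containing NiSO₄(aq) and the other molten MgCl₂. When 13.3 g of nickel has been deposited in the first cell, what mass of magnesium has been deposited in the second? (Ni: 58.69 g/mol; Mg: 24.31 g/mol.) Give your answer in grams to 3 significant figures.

5.51 g

n(Ni) = 13.3 / 58.69 = 0.2266 mol
Ni²⁺ + 2e⁻ → Ni, so n(e⁻) = 2 × 0.2266 = 0.4532 mol
Since the cells are in series, n(e⁻) in the Mg cell is also 0.4532 mol.
Mg²⁺ + 2e⁻ → Mg, so n(Mg) = 0.4532 / 2 = 0.2266 mol
m(Mg) = 0.2266 × 24.31 = 5.51 g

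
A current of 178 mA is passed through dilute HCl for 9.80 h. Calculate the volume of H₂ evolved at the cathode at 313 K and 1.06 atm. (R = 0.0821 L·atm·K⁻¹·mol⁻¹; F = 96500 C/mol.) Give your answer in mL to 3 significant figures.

Q = 0.178 A × 35280 s = 6280 C
n(e⁻) = 6280 / 96500 = 0.06508 mol
2H⁺ + 2e⁻ → H₂, so n(H₂) = 0.06508 / 2 = 0.03254 mol
V = nRT/P = 0.03254 × 0.0821 × 313 / 1.06 = 0.7889 L
= 789 mL

789 mL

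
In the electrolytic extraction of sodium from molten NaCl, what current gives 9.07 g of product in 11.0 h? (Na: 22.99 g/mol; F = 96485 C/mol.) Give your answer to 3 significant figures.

n(Na) = 9.07 / 22.99 = 0.3945 mol
Na⁺ + e⁻ → Na, so n(e⁻) = 0.3945 mol
Q = 0.3945 × 96485 = 38060 C
I = Q / t = 38060 / 39600 s = 0.961 A

0.961 A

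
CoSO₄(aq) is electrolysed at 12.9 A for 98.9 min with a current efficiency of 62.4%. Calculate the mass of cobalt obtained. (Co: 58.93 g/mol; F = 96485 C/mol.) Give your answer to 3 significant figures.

Q = 12.9 × 5934 = 76550 C
n(e⁻) = 76550 / 96485 = 0.7934 mol
Co²⁺ + 2e⁻ → Co, so theoretical m(Co) = 0.3967 × 58.93 = 23.38 g
Actual mass = 62.4% × 23.38 = 14.6 g

14.6 g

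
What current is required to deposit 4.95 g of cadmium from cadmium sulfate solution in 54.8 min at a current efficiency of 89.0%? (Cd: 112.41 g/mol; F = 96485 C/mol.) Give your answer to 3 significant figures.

n(Cd) = 4.95 / 112.41 = 0.04404 mol
Cd²⁺ + 2e⁻ → Cd, so n(e⁻) = 2 × 0.04404 = 0.08808 mol
Q = 0.08808 × 96485 / 0.890 = 9549 C
I = Q / t = 9549 / 3288 s = 2.90 A

2.90 A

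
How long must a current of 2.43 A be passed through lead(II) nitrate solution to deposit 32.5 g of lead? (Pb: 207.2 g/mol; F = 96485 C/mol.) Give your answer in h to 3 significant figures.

3.46 h

n(Pb) = 32.5 / 207.2 = 0.1569 mol
Pb²⁺ + 2e⁻ → Pb, so n(e⁻) = 2 × 0.1569 = 0.3138 mol
Q = 0.3138 × 96485 = 30280 C
t = Q / I = 30280 / 2.43 = 12460 s = 3.46 h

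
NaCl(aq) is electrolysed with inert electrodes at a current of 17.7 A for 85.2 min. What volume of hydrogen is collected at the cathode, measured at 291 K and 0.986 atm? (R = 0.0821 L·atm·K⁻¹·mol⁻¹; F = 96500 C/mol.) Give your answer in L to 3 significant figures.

Charge passed = 17.7 × 5112 = 90480 C
Moles of electrons = 90480 / 96500 = 0.9376 mol
2H⁺ + 2e⁻ → H₂, so n(H₂) = 0.9376 / 2 = 0.4688 mol
V = nRT/P = 0.4688 × 0.0821 × 291 / 0.986 = 11.36 L

11.4 L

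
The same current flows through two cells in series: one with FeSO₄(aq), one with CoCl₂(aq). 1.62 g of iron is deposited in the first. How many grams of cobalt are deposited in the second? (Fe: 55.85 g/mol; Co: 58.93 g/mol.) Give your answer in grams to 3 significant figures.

1.71 g

n(Fe) = 1.62 / 55.85 = 0.02901 mol
Fe²⁺ + 2e⁻ → Fe, so n(e⁻) = 2 × 0.02901 = 0.05802 mol
Same current for the same time ⇒ same n(e⁻) = 0.05802 mol in both cells.
Co²⁺ + 2e⁻ → Co, so n(Co) = 0.05802 / 2 = 0.02901 mol
m(Co) = 0.02901 × 58.93 = 1.71 g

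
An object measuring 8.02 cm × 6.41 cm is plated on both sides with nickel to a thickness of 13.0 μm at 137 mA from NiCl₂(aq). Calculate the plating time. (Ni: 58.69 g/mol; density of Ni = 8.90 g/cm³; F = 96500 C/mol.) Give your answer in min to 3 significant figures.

Plated area = 2 × 8.02 × 6.41 = 102.8 cm²
Volume = 102.8 × 13.0×10⁻⁴ cm = 0.1336 cm³
m(Ni) = 0.1336 × 8.90 = 1.189 g
n(Ni) = 1.189 / 58.69 = 0.02026 mol; n(e⁻) = 2 × 0.02026 = 0.04052 mol
Q = 0.04052 × 96500 = 3910 C
t = 3910 / 0.137 = 28540 s = 476 min

476 min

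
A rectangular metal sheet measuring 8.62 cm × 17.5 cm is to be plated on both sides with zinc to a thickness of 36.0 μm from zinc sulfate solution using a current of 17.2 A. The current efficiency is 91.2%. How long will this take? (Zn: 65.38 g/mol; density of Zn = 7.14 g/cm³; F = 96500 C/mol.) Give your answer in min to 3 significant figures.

Plated area = 2 × 8.62 × 17.5 = 301.7 cm²
Volume = 301.7 × 36.0×10⁻⁴ cm = 1.086 cm³
m(Zn) = 1.086 × 7.14 = 7.754 g
n(Zn) = 7.754 / 65.38 = 0.1186 mol; n(e⁻) = 2 × 0.1186 = 0.2372 mol
Q = 0.2372 × 96500 / 0.912 = 25100 C
t = 25100 / 17.2 = 1459 s = 24.3 min

24.3 min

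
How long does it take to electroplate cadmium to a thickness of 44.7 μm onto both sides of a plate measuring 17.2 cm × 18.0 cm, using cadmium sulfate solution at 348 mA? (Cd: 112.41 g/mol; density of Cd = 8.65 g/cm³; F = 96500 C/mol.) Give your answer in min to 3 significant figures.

1970 min

Plated area = 2 × 17.2 × 18.0 = 619.2 cm²
Volume = 619.2 × 44.7×10⁻⁴ cm = 2.768 cm³
m(Cd) = 2.768 × 8.65 = 23.94 g
n(Cd) = 23.94 / 112.41 = 0.2130 mol; n(e⁻) = 2 × 0.2130 = 0.4260 mol
Q = 0.4260 × 96500 = 41110 C
t = 41110 / 0.348 = 1.181×10^5 s = 1970 min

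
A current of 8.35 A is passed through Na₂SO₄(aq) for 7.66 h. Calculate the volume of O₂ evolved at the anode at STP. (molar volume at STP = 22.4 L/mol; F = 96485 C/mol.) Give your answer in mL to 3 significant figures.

13400 mL

Q = 8.35 A × 27576 s = 2.303×10^5 C
n(e⁻) = 2.303×10^5 / 96485 = 2.387 mol
2H₂O → O₂ + 4H⁺ + 4e⁻, so n(O₂) = 2.387 / 4 = 0.5968 mol
V = 0.5968 × 22.4 = 13.37 L
= 13400 mL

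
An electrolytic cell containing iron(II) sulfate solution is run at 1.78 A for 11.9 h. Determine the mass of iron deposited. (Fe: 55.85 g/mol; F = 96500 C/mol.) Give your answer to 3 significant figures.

Charge passed = 1.78 × 42840 = 76260 C
n(e⁻) = Q/F = 76260/96500 = 0.7903 mol
Fe²⁺ + 2e⁻ → Fe, so n(Fe) = 0.7903 / 2 = 0.3952 mol
m = 0.3952 × 55.85 = 22.1 g

22.1 g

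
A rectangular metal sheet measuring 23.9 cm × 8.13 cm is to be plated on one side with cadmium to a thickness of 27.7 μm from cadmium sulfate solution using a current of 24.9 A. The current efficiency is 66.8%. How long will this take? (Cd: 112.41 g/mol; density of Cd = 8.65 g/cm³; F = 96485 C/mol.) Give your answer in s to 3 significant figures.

480 s

Plated area = 23.9 × 8.13 = 194.3 cm²
Volume = 194.3 × 27.7×10⁻⁴ cm = 0.5382 cm³
m(Cd) = 0.5382 × 8.65 = 4.655 g
n(Cd) = 4.655 / 112.41 = 0.04141 mol; n(e⁻) = 2 × 0.04141 = 0.08282 mol
Q = 0.08282 × 96485 / 0.668 = 11960 C
t = 11960 / 24.9 = 480.3 s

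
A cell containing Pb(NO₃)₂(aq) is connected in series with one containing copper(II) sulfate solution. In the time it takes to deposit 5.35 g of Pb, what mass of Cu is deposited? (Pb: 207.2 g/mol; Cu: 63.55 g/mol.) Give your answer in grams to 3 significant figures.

1.64 g

n(Pb) = 5.35 / 207.2 = 0.02582 mol
Pb²⁺ + 2e⁻ → Pb, so n(e⁻) = 2 × 0.02582 = 0.05164 mol
Same current for the same time ⇒ same n(e⁻) = 0.05164 mol in both cells.
Cu²⁺ + 2e⁻ → Cu, so n(Cu) = 0.05164 / 2 = 0.02582 mol
m(Cu) = 0.02582 × 63.55 = 1.64 g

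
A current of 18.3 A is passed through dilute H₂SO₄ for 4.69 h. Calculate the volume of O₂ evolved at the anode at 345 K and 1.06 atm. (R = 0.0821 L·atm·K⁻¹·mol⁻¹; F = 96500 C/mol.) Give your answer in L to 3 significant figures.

21.4 L

Q = It = 18.3 × 16884 = 3.090×10^5 C
n(e⁻) = Q/F = 3.090×10^5/96500 = 3.202 mol
2H₂O → O₂ + 4H⁺ + 4e⁻, so n(O₂) = 3.202 / 4 = 0.8005 mol
V = nRT/P = 0.8005 × 0.0821 × 345 / 1.06 = 21.39 L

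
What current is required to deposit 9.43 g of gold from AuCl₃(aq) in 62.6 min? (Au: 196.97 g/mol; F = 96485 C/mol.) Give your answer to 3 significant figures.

n(Au) = 9.43 / 196.97 = 0.04788 mol
Au³⁺ + 3e⁻ → Au, so n(e⁻) = 3 × 0.04788 = 0.1436 mol
Q = 0.1436 × 96485 = 13860 C
I = Q / t = 13860 / 3756 s = 3.69 A

3.69 A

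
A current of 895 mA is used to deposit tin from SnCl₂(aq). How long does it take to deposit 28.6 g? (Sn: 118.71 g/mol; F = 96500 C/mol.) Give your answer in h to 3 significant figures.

n(Sn) = 28.6 / 118.71 = 0.2409 mol
Sn²⁺ + 2e⁻ → Sn, so n(e⁻) = 2 × 0.2409 = 0.4818 mol
Q = 0.4818 × 96500 = 46490 C
t = Q / I = 46490 / 0.895 = 51940 s = 14.4 h

14.4 h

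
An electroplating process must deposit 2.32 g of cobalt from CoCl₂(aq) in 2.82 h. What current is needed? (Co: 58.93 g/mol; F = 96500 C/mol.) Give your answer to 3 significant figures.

0.748 A

n(Co) = 2.32 / 58.93 = 0.03937 mol
Co²⁺ + 2e⁻ → Co, so n(e⁻) = 2 × 0.03937 = 0.07874 mol
Q = 0.07874 × 96500 = 7598 C
I = Q / t = 7598 / 10152 s = 0.748 A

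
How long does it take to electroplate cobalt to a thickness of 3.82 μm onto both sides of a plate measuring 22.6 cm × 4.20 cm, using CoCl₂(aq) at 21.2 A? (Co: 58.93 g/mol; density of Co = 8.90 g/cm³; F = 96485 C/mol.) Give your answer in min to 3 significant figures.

Plated area = 2 × 22.6 × 4.20 = 189.8 cm²
Volume = 189.8 × 3.82×10⁻⁴ cm = 0.07250 cm³
m(Co) = 0.07250 × 8.90 = 0.6453 g
n(Co) = 0.6453 / 58.93 = 0.01095 mol; n(e⁻) = 2 × 0.01095 = 0.02190 mol
Q = 0.02190 × 96485 = 2113 C
t = 2113 / 21.2 = 99.67 s = 1.66 min

1.66 min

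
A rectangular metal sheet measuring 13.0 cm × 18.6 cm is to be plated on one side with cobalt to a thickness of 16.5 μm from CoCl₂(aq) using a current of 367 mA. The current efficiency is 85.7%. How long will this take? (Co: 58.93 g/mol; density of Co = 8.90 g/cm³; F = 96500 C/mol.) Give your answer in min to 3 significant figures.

Plated area = 13.0 × 18.6 = 241.8 cm²
Volume = 241.8 × 16.5×10⁻⁴ cm = 0.3990 cm³
m(Co) = 0.3990 × 8.90 = 3.551 g
n(Co) = 3.551 / 58.93 = 0.06026 mol; n(e⁻) = 2 × 0.06026 = 0.1205 mol
Q = 0.1205 × 96500 / 0.857 = 13570 C
t = 13570 / 0.367 = 36980 s = 616 min

616 min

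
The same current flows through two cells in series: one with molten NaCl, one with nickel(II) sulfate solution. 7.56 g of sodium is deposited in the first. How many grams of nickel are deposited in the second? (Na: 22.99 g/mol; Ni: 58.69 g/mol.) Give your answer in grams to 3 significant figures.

9.65 g

n(Na) = 7.56 / 22.99 = 0.3288 mol
Na⁺ + e⁻ → Na, so n(e⁻) = 0.3288 mol
The cells are in series, so the same charge (and hence the same n(e⁻) = 0.3288 mol) passes through both.
Ni²⁺ + 2e⁻ → Ni, so n(Ni) = 0.3288 / 2 = 0.1644 mol
m(Ni) = 0.1644 × 58.69 = 9.65 g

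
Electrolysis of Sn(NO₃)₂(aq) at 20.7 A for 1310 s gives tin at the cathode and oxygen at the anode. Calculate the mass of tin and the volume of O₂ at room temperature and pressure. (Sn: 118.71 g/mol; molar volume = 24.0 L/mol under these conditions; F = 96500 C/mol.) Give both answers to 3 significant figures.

16.7 g Sn; 1.69 L O₂

Q = 20.7 × 1310 = 27120 C; n(e⁻) = 27120 / 96500 = 0.2810 mol
Cathode: Sn²⁺ + 2e⁻ → Sn → n(Sn) = 0.2810/2 = 0.1405 mol → 16.7 g
Anode: 2H₂O → O₂ + 4H⁺ + 4e⁻ → n(O₂) = 0.2810/4 = 0.07025 mol → 1.69 L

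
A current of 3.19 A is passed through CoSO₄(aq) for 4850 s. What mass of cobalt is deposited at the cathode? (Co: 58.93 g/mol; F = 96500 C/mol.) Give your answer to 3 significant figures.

Q = It = 3.19 × 4850 = 15470 C
Moles of electrons = 15470 / 96500 = 0.1603 mol
Co²⁺ + 2e⁻ → Co, so n(Co) = 0.1603 / 2 = 0.08015 mol
m = 0.08015 × 58.93 = 4.72 g

4.72 g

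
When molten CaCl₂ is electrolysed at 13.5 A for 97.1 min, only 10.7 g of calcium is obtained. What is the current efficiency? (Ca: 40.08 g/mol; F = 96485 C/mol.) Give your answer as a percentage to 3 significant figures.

Q = 13.5 × 5826 = 78650 C
n(e⁻) = 78650 / 96485 = 0.8152 mol
Ca²⁺ + 2e⁻ → Ca, so theoretical n(Ca) = 0.4076 mol → 16.34 g
Efficiency = 10.7 / 16.34 = 0.6548 = 65.5%

65.5%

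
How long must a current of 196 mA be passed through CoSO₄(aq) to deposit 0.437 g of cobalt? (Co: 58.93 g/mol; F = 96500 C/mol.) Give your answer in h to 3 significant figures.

n(Co) = 0.437 / 58.93 = 0.007416 mol
Co²⁺ + 2e⁻ → Co, so n(e⁻) = 2 × 0.007416 = 0.01483 mol
Q = 0.01483 × 96500 = 1431 C
t = Q / I = 1431 / 0.196 = 7301 s = 2.03 h

2.03 h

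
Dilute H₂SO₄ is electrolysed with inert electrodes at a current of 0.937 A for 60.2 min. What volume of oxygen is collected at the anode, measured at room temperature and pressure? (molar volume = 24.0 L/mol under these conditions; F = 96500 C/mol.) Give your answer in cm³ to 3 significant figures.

Charge passed = 0.937 × 3612 = 3384 C
Moles of electrons = 3384 / 96500 = 0.03507 mol
2H₂O → O₂ + 4H⁺ + 4e⁻, so n(O₂) = 0.03507 / 4 = 0.008768 mol
V = 0.008768 × 24.0 = 0.2104 L
= 210 cm³

210 cm³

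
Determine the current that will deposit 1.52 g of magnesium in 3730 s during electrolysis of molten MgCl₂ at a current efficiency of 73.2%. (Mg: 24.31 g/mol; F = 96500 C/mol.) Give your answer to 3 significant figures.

n(Mg) = 1.52 / 24.31 = 0.06253 mol
Mg²⁺ + 2e⁻ → Mg, so n(e⁻) = 2 × 0.06253 = 0.1251 mol
Q = 0.1251 × 96500 / 0.732 = 16490 C
I = Q / t = 16490 / 3730 s = 4.42 A

4.42 A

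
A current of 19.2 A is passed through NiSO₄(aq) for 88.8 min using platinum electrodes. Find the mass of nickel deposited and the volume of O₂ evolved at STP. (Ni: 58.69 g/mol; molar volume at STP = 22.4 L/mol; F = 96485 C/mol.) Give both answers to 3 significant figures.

Q = 19.2 × 5328 = 1.023×10^5 C; n(e⁻) = 1.023×10^5 / 96485 = 1.060 mol
Cathode: Ni²⁺ + 2e⁻ → Ni → n(Ni) = 1.060/2 = 0.5300 mol → 31.1 g
Anode: 2H₂O → O₂ + 4H⁺ + 4e⁻ → n(O₂) = 1.060/4 = 0.2650 mol → 5.94 L

31.1 g Ni; 5.94 L O₂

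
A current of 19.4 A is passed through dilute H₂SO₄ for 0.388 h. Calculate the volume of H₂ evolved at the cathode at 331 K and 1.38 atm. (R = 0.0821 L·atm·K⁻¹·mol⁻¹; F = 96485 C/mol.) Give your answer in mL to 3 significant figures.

Q = It = 19.4 × 1396.8 = 27100 C
Moles of electrons = 27100 / 96485 = 0.2809 mol
2H⁺ + 2e⁻ → H₂, so n(H₂) = 0.2809 / 2 = 0.1405 mol
V = nRT/P = 0.1405 × 0.0821 × 331 / 1.38 = 2.767 L
= 2770 mL

2770 mL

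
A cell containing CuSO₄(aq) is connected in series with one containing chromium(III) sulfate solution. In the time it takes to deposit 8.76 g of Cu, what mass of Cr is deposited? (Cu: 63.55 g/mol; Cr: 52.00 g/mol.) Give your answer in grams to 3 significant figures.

4.78 g

n(Cu) = 8.76 / 63.55 = 0.1378 mol
Cu²⁺ + 2e⁻ → Cu, so n(e⁻) = 2 × 0.1378 = 0.2756 mol
The cells are in series, so the same charge (and hence the same n(e⁻) = 0.2756 mol) passes through both.
Cr³⁺ + 3e⁻ → Cr, so n(Cr) = 0.2756 / 3 = 0.09187 mol
m(Cr) = 0.09187 × 52.00 = 4.78 g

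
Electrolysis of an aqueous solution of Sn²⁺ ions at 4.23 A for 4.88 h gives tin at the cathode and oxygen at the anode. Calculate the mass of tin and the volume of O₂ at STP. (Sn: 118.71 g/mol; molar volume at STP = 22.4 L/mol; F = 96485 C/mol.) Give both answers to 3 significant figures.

Q = 4.23 × 17568 = 74310 C; n(e⁻) = 74310 / 96485 = 0.7702 mol
Cathode: Sn²⁺ + 2e⁻ → Sn → n(Sn) = 0.7702/2 = 0.3851 mol → 45.7 g
Anode: 2H₂O → O₂ + 4H⁺ + 4e⁻ → n(O₂) = 0.7702/4 = 0.1926 mol → 4.31 L

45.7 g Sn; 4.31 L O₂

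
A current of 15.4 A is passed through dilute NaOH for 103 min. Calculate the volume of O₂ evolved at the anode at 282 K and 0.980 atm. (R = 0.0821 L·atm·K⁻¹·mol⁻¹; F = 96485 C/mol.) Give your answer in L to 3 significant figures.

5.83 L

Q = 15.4 A × 6180 s = 95170 C
Moles of electrons = 95170 / 96485 = 0.9864 mol
2H₂O → O₂ + 4H⁺ + 4e⁻, so n(O₂) = 0.9864 / 4 = 0.2466 mol
V = nRT/P = 0.2466 × 0.0821 × 282 / 0.980 = 5.826 L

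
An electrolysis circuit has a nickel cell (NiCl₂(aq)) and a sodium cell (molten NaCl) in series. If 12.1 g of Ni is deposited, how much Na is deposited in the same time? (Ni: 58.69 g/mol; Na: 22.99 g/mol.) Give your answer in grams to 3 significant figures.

9.48 g

n(Ni) = 12.1 / 58.69 = 0.2062 mol
Ni²⁺ + 2e⁻ → Ni, so n(e⁻) = 2 × 0.2062 = 0.4124 mol
The cells are in series, so the same charge (and hence the same n(e⁻) = 0.4124 mol) passes through both.
Na⁺ + e⁻ → Na, so n(Na) = 0.4124 mol
m(Na) = 0.4124 × 22.99 = 9.48 g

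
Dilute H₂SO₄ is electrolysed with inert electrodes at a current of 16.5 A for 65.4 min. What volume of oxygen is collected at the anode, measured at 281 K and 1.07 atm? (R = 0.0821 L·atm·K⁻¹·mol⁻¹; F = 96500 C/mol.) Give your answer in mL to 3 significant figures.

3620 mL

Q = 16.5 A × 3924 s = 64750 C
n(e⁻) = Q/F = 64750/96500 = 0.6710 mol
2H₂O → O₂ + 4H⁺ + 4e⁻, so n(O₂) = 0.6710 / 4 = 0.1678 mol
V = nRT/P = 0.1678 × 0.0821 × 281 / 1.07 = 3.618 L
= 3620 mL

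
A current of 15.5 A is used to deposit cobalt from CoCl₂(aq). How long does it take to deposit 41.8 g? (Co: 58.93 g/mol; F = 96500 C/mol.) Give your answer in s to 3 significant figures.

8830 s

n(Co) = 41.8 / 58.93 = 0.7093 mol
Co²⁺ + 2e⁻ → Co, so n(e⁻) = 2 × 0.7093 = 1.419 mol
Q = 1.419 × 96500 = 1.369×10^5 C
t = Q / I = 1.369×10^5 / 15.5 = 8832 s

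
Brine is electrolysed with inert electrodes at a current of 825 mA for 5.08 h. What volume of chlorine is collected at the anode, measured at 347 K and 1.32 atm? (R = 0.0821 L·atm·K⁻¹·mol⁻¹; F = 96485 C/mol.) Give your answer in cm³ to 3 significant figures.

Q = It = 0.825 × 18288 = 15090 C
Moles of electrons = 15090 / 96485 = 0.1564 mol
2Cl⁻ → Cl₂ + 2e⁻, so n(Cl₂) = 0.1564 / 2 = 0.07820 mol
V = nRT/P = 0.07820 × 0.0821 × 347 / 1.32 = 1.688 L
= 1690 cm³

1690 cm³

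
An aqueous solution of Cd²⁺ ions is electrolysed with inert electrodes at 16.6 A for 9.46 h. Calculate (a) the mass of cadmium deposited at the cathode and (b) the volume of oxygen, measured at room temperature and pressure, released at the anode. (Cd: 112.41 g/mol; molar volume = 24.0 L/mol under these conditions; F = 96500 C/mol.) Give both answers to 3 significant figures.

Q = 16.6 × 34056 = 5.653×10^5 C; n(e⁻) = 5.653×10^5 / 96500 = 5.858 mol
Cathode: Cd²⁺ + 2e⁻ → Cd → n(Cd) = 5.858/2 = 2.929 mol → 329 g
Anode: 2H₂O → O₂ + 4H⁺ + 4e⁻ → n(O₂) = 5.858/4 = 1.465 mol → 35.2 L

329 g Cd; 35.2 L O₂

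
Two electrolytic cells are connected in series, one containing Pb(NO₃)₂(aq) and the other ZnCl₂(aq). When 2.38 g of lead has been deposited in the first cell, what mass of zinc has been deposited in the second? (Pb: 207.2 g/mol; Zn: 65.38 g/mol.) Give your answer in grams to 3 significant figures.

n(Pb) = 2.38 / 207.2 = 0.01149 mol
Pb²⁺ + 2e⁻ → Pb, so n(e⁻) = 2 × 0.01149 = 0.02298 mol
The cells are in series, so the same charge (and hence the same n(e⁻) = 0.02298 mol) passes through both.
Zn²⁺ + 2e⁻ → Zn, so n(Zn) = 0.02298 / 2 = 0.01149 mol
m(Zn) = 0.01149 × 65.38 = 0.751 g

0.751 g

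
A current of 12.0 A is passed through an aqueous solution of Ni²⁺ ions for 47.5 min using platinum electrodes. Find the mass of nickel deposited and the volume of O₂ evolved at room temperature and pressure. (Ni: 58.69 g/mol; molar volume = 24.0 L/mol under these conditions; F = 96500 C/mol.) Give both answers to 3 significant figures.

10.4 g Ni; 2.13 L O₂

Q = 12.0 × 2850 = 34200 C; n(e⁻) = 34200 / 96500 = 0.3544 mol
Cathode: Ni²⁺ + 2e⁻ → Ni → n(Ni) = 0.3544/2 = 0.1772 mol → 10.4 g
Anode: 2H₂O → O₂ + 4H⁺ + 4e⁻ → n(O₂) = 0.3544/4 = 0.08860 mol → 2.13 L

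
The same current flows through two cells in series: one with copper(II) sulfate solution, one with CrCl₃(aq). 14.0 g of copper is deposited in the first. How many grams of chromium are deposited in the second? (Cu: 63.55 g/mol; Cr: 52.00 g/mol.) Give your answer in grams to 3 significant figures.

n(Cu) = 14.0 / 63.55 = 0.2203 mol
Cu²⁺ + 2e⁻ → Cu, so n(e⁻) = 2 × 0.2203 = 0.4406 mol
Since the cells are in series, n(e⁻) in the Cr cell is also 0.4406 mol.
Cr³⁺ + 3e⁻ → Cr, so n(Cr) = 0.4406 / 3 = 0.1469 mol
m(Cr) = 0.1469 × 52.00 = 7.64 g

7.64 g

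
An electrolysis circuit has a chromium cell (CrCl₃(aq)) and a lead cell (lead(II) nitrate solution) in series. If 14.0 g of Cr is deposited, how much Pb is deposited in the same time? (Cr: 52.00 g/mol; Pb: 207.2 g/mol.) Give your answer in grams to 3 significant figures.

n(Cr) = 14.0 / 52.00 = 0.2692 mol
Cr³⁺ + 3e⁻ → Cr, so n(e⁻) = 3 × 0.2692 = 0.8076 mol
Since the cells are in series, n(e⁻) in the Pb cell is also 0.8076 mol.
Pb²⁺ + 2e⁻ → Pb, so n(Pb) = 0.8076 / 2 = 0.4038 mol
m(Pb) = 0.4038 × 207.2 = 83.7 g

83.7 g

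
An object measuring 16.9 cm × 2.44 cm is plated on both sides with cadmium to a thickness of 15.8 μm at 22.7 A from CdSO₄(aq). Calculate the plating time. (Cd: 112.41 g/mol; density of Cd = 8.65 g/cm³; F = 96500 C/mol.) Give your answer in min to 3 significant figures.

1.42 min

Plated area = 2 × 16.9 × 2.44 = 82.47 cm²
Volume = 82.47 × 15.8×10⁻⁴ cm = 0.1303 cm³
m(Cd) = 0.1303 × 8.65 = 1.127 g
n(Cd) = 1.127 / 112.41 = 0.01003 mol; n(e⁻) = 2 × 0.01003 = 0.02006 mol
Q = 0.02006 × 96500 = 1936 C
t = 1936 / 22.7 = 85.29 s = 1.42 min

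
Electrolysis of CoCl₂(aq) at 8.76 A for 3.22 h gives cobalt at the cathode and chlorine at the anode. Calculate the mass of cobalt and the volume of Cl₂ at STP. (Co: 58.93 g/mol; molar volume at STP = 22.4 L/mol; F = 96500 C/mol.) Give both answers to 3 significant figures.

Q = 8.76 × 11592 = 1.015×10^5 C; n(e⁻) = 1.015×10^5 / 96500 = 1.052 mol
Cathode: Co²⁺ + 2e⁻ → Co → n(Co) = 1.052/2 = 0.5260 mol → 31.0 g
Anode: 2Cl⁻ → Cl₂ + 2e⁻ → n(Cl₂) = 1.052/2 = 0.5260 mol → 11.8 L

31.0 g Co; 11.8 L Cl₂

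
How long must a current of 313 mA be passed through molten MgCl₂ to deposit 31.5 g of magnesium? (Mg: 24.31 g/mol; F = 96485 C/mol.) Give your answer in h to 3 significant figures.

n(Mg) = 31.5 / 24.31 = 1.296 mol
Mg²⁺ + 2e⁻ → Mg, so n(e⁻) = 2 × 1.296 = 2.592 mol
Q = 2.592 × 96485 = 2.501×10^5 C
t = Q / I = 2.501×10^5 / 0.313 = 7.990×10^5 s = 222 h

222 h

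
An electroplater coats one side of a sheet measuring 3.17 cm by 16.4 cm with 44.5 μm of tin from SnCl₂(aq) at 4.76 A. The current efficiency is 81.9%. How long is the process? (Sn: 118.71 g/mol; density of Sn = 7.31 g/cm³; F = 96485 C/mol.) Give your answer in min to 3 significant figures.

Plated area = 3.17 × 16.4 = 51.99 cm²
Volume = 51.99 × 44.5×10⁻⁴ cm = 0.2314 cm³
m(Sn) = 0.2314 × 7.31 = 1.692 g
n(Sn) = 1.692 / 118.71 = 0.01425 mol; n(e⁻) = 2 × 0.01425 = 0.02850 mol
Q = 0.02850 × 96485 / 0.819 = 3358 C
t = 3358 / 4.76 = 705.5 s = 11.8 min

11.8 min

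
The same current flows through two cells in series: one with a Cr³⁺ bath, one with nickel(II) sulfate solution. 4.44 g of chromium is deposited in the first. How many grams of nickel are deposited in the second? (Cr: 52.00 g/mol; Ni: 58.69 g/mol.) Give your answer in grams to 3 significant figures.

n(Cr) = 4.44 / 52.00 = 0.08538 mol
Cr³⁺ + 3e⁻ → Cr, so n(e⁻) = 3 × 0.08538 = 0.2561 mol
The cells are in series, so the same charge (and hence the same n(e⁻) = 0.2561 mol) passes through both.
Ni²⁺ + 2e⁻ → Ni, so n(Ni) = 0.2561 / 2 = 0.1281 mol
m(Ni) = 0.1281 × 58.69 = 7.52 g

7.52 g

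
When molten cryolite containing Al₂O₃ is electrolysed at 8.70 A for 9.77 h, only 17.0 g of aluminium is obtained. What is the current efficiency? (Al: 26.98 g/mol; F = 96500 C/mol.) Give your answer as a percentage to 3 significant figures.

Q = 8.70 × 35172 = 3.060×10^5 C
n(e⁻) = 3.060×10^5 / 96500 = 3.171 mol
Al³⁺ + 3e⁻ → Al, so theoretical n(Al) = 1.057 mol → 28.52 g
Efficiency = 17.0 / 28.52 = 0.5961 = 59.6%

59.6%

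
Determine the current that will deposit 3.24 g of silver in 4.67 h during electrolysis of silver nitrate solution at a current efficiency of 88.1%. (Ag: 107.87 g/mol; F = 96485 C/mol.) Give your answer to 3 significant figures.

0.196 A

n(Ag) = 3.24 / 107.87 = 0.03004 mol
Ag⁺ + e⁻ → Ag, so n(e⁻) = 0.03004 mol
Q = 0.03004 × 96485 / 0.881 = 3290 C
I = Q / t = 3290 / 16812 s = 0.196 A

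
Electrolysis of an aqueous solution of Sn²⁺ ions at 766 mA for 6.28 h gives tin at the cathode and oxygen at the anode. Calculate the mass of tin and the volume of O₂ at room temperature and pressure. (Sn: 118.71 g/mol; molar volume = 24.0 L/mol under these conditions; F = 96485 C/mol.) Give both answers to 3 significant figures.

Q = 0.766 × 22608 = 17320 C; n(e⁻) = 17320 / 96485 = 0.1795 mol
Cathode: Sn²⁺ + 2e⁻ → Sn → n(Sn) = 0.1795/2 = 0.08975 mol → 10.7 g
Anode: 2H₂O → O₂ + 4H⁺ + 4e⁻ → n(O₂) = 0.1795/4 = 0.04488 mol → 1.08 L

10.7 g Sn; 1.08 L O₂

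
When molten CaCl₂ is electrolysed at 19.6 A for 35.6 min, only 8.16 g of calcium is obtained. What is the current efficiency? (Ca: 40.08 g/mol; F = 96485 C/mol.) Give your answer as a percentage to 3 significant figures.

93.8%

Q = 19.6 × 2136 = 41870 C
n(e⁻) = 41870 / 96485 = 0.4340 mol
Ca²⁺ + 2e⁻ → Ca, so theoretical n(Ca) = 0.2170 mol → 8.697 g
Efficiency = 8.16 / 8.697 = 0.9383 = 93.8%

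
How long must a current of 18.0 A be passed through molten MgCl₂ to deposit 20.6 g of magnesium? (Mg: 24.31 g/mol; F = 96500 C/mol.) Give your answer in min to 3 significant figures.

n(Mg) = 20.6 / 24.31 = 0.8474 mol
Mg²⁺ + 2e⁻ → Mg, so n(e⁻) = 2 × 0.8474 = 1.695 mol
Q = 1.695 × 96500 = 1.636×10^5 C
t = Q / I = 1.636×10^5 / 18.0 = 9089 s = 151 min

151 min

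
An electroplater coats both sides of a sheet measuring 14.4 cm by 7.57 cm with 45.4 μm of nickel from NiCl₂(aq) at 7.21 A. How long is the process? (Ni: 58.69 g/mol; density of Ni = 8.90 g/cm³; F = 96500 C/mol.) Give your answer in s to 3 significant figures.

4020 s

Plated area = 2 × 14.4 × 7.57 = 218.0 cm²
Volume = 218.0 × 45.4×10⁻⁴ cm = 0.9897 cm³
m(Ni) = 0.9897 × 8.90 = 8.808 g
n(Ni) = 8.808 / 58.69 = 0.1501 mol; n(e⁻) = 2 × 0.1501 = 0.3002 mol
Q = 0.3002 × 96500 = 28970 C
t = 28970 / 7.21 = 4018 s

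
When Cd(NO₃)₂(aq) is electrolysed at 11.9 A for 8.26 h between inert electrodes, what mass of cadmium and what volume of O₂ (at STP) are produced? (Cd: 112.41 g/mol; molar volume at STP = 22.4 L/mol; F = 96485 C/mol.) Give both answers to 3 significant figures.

Q = 11.9 × 29736 = 3.539×10^5 C; n(e⁻) = 3.539×10^5 / 96485 = 3.668 mol
Cathode: Cd²⁺ + 2e⁻ → Cd → n(Cd) = 3.668/2 = 1.834 mol → 206 g
Anode: 2H₂O → O₂ + 4H⁺ + 4e⁻ → n(O₂) = 3.668/4 = 0.9170 mol → 20.5 L

206 g Cd; 20.5 L O₂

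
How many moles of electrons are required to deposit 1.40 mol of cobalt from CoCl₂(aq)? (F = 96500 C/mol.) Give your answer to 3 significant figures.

2.80 mol

Co²⁺ + 2e⁻ → Co, so n(e⁻) = 2 × 1.40 = 2.800 mol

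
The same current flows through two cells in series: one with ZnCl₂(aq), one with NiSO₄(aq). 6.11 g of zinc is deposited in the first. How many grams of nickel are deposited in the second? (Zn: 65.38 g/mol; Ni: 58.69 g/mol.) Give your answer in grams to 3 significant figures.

n(Zn) = 6.11 / 65.38 = 0.09345 mol
Zn²⁺ + 2e⁻ → Zn, so n(e⁻) = 2 × 0.09345 = 0.1869 mol
In series, the same 0.1869 mol of electrons flows through the second cell.
Ni²⁺ + 2e⁻ → Ni, so n(Ni) = 0.1869 / 2 = 0.09345 mol
m(Ni) = 0.09345 × 58.69 = 5.48 g

5.48 g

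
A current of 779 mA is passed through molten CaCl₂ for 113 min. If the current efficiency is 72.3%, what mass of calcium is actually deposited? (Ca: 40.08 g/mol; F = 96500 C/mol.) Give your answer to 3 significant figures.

Q = 0.779 × 6780 = 5282 C
n(e⁻) = 5282 / 96500 = 0.05474 mol
Ca²⁺ + 2e⁻ → Ca, so theoretical m(Ca) = 0.02737 × 40.08 = 1.097 g
Actual mass = 72.3% × 1.097 = 0.793 g

0.793 g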